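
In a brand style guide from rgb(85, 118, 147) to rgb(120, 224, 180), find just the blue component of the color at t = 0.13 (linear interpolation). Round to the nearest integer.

151

B = 147 + 0.13 × (180 − 147) = 151.29 → 151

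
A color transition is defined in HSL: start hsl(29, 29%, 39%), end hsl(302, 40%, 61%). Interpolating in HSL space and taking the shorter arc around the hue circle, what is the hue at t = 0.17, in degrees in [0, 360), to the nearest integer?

14

Hue: 302 − 29 = 273°, but |273| > 180 so the shorter arc goes the other way: Δh = 273 − 360 = -87°.
H = 29 + 0.17 × (-87) = 14.21 → 14°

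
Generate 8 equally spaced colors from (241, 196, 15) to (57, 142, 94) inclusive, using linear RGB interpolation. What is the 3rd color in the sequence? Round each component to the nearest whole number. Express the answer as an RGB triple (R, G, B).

(188, 181, 38)

With 8 swatches and endpoints inclusive, swatch 3 sits at t = (3 − 1)/(8 − 1) = 2/7 ≈ 0.2857.
R = 241 + 0.2857 × (57 − 241) = 188.431 → 188
G = 196 + 0.2857 × (142 − 196) = 180.572 → 181
B = 15 + 0.2857 × (94 − 15) = 37.57 → 38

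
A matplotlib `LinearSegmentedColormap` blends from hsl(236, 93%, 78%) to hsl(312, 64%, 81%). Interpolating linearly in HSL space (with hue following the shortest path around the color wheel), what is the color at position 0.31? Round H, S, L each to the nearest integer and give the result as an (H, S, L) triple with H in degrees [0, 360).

(260, 84, 79)

Hue arc: Δh = 312 − 236 = 76° (|Δh| ≤ 180, already the shorter path).
H = 236 + 0.31 × (76) = 259.56 → 260°
S = 93 + 0.31 × (64 − 93) = 84.01 → 84%
L = 78 + 0.31 × (81 − 78) = 78.93 → 79%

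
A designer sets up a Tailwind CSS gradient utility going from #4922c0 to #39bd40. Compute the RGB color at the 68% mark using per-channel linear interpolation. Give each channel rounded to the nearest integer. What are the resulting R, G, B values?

#4922c0 → (73, 34, 192); #39bd40 → (57, 189, 64).
68% corresponds to t = 0.68.
R = 73 + 0.68 × (57 − 73) = 73 + 0.68 × -16 = 62.12 → 62
G = 34 + 0.68 × (189 − 34) = 34 + 0.68 × 155 = 139.4 → 139
B = 192 + 0.68 × (64 − 192) = 192 + 0.68 × -128 = 104.96 → 105

(62, 139, 105)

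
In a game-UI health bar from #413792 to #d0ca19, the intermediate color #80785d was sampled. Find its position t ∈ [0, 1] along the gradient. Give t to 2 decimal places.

0.44

Invert the lerp on the G channel (largest span, 147): t = (120 − 55) / (202 − 55) = 65/147 = 0.44218.
Check on R: (128 − 65)/(208 − 65) = 0.4406 ✓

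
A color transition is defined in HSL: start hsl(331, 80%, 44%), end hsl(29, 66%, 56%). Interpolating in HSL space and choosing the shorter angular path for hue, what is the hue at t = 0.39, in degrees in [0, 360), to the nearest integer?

354

Hue: 29 − 331 = -302°, but |-302| > 180 so the shorter arc goes the other way: Δh = -302 + 360 = 58°.
H = 331 + 0.39 × (58) = 353.62 → 354°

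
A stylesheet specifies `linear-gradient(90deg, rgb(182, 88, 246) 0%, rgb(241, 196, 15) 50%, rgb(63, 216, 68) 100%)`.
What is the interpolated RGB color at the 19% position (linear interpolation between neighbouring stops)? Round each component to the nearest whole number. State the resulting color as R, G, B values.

19% lies between the 0% and 50% stops, so the local fraction is t = (19 − 0)/(50 − 0) = 19/50 ≈ 0.38.
R = 182 + 0.38 × (241 − 182) = 204.42 → 204
G = 88 + 0.38 × (196 − 88) = 129.04 → 129
B = 246 + 0.38 × (15 − 246) = 158.22 → 158

(204, 129, 158)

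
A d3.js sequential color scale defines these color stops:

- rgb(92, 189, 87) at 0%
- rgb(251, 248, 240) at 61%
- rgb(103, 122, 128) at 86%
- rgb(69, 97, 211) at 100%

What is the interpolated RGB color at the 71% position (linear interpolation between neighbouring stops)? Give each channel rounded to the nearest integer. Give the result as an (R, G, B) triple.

(192, 198, 195)

71% lies between the 61% and 86% stops, so the local fraction is t = (71 − 61)/(86 − 61) = 10/25 ≈ 0.4.
R = 251 + 0.4 × (103 − 251) = 191.8 → 192
G = 248 + 0.4 × (122 − 248) = 197.6 → 198
B = 240 + 0.4 × (128 − 240) = 195.2 → 195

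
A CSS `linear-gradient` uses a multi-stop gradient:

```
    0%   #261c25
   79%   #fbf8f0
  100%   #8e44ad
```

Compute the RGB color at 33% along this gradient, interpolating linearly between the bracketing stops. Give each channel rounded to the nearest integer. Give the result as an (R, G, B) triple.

33% lies between the 0% and 79% stops, so the local fraction is t = (33 − 0)/(79 − 0) = 33/79 ≈ 0.4177.
#261c25 → (38, 28, 37); #fbf8f0 → (251, 248, 240).
R = 38 + 0.4177 × (251 − 38) = 126.97 → 127
G = 28 + 0.4177 × (248 − 28) = 119.894 → 120
B = 37 + 0.4177 × (240 − 37) = 121.793 → 122

(127, 120, 122)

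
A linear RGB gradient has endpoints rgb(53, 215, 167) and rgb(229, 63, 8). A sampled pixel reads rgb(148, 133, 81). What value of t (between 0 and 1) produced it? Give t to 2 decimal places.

Invert the lerp on the R channel (largest span, 176): t = (148 − 53) / (229 − 53) = 95/176 = 0.53977.
Check on G: (133 − 215)/(63 − 215) = 0.5395 ✓

0.54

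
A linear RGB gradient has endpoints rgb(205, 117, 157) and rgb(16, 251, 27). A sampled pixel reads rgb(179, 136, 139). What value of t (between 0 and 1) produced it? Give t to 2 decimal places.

Invert the lerp on the R channel (largest span, 189): t = (179 − 205) / (16 − 205) = -26/-189 = 0.13757.
Check on G: (136 − 117)/(251 − 117) = 0.1418 ✓

0.14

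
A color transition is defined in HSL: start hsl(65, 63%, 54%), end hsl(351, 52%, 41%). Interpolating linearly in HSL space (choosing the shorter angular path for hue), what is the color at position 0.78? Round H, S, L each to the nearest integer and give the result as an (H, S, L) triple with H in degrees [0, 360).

(7, 54, 44)

Hue: 351 − 65 = 286°, but |286| > 180 so the shorter arc goes the other way: Δh = 286 − 360 = -74°.
H = 65 + 0.78 × (-74) = 7.28 → 7°
S = 63 + 0.78 × (52 − 63) = 54.42 → 54%
L = 54 + 0.78 × (41 − 54) = 43.86 → 44%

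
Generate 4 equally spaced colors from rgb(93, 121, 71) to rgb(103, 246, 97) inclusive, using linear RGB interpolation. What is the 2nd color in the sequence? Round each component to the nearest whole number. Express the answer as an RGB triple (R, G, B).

With 4 swatches and endpoints inclusive, swatch 2 sits at t = (2 − 1)/(4 − 1) = 1/3 ≈ 0.3333.
R = 93 + 0.3333 × (103 − 93) = 96.333 → 96
G = 121 + 0.3333 × (246 − 121) = 162.662 → 163
B = 71 + 0.3333 × (97 − 71) = 79.666 → 80

(96, 163, 80)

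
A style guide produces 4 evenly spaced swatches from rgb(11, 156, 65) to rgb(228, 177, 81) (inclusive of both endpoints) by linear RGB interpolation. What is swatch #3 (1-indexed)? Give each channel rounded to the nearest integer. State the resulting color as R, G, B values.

With 4 swatches and endpoints inclusive, swatch 3 sits at t = (3 − 1)/(4 − 1) = 2/3 ≈ 0.6667.
R = 11 + 0.6667 × (228 − 11) = 155.674 → 156
G = 156 + 0.6667 × (177 − 156) = 170.001 → 170
B = 65 + 0.6667 × (81 − 65) = 75.667 → 76

(156, 170, 76)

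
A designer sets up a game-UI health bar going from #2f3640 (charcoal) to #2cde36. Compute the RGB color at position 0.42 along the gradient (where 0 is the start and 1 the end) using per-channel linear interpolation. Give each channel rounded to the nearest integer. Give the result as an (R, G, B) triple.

#2f3640 → (47, 54, 64); #2cde36 → (44, 222, 54).
R = 47 + 0.42 × (44 − 47) = 47 + 0.42 × -3 = 45.74 → 46
G = 54 + 0.42 × (222 − 54) = 54 + 0.42 × 168 = 124.56 → 125
B = 64 + 0.42 × (54 − 64) = 64 + 0.42 × -10 = 59.8 → 60

(46, 125, 60)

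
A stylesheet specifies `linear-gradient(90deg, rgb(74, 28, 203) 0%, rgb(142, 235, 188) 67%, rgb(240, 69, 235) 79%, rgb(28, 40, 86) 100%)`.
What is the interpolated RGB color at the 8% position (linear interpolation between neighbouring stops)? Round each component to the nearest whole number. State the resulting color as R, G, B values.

(82, 53, 201)

8% lies between the 0% and 67% stops, so the local fraction is t = (8 − 0)/(67 − 0) = 8/67 ≈ 0.1194.
R = 74 + 0.1194 × (142 − 74) = 82.119 → 82
G = 28 + 0.1194 × (235 − 28) = 52.716 → 53
B = 203 + 0.1194 × (188 − 203) = 201.209 → 201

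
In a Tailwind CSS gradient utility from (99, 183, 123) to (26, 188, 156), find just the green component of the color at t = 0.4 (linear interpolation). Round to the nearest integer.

G = 183 + 0.4 × (188 − 183) = 185 → 185

185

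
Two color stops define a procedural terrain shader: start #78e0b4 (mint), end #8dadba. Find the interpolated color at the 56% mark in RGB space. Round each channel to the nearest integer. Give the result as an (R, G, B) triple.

(132, 195, 183)

#78e0b4 → (120, 224, 180); #8dadba → (141, 173, 186).
56% corresponds to t = 0.56.
R = 120 + 0.56 × (141 − 120) = 120 + 0.56 × 21 = 131.76 → 132
G = 224 + 0.56 × (173 − 224) = 224 + 0.56 × -51 = 195.44 → 195
B = 180 + 0.56 × (186 − 180) = 180 + 0.56 × 6 = 183.36 → 183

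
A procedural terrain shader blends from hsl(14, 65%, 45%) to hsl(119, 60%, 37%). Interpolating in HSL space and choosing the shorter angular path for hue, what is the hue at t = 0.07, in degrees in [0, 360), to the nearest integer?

21

Hue arc: Δh = 119 − 14 = 105° (|Δh| ≤ 180, already the shorter path).
H = 14 + 0.07 × (105) = 21.35 → 21°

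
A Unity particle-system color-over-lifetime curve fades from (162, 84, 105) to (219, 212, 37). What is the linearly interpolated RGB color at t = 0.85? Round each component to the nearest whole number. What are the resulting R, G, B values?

(210, 193, 47)

R = 162 + 0.85 × (219 − 162) = 162 + 0.85 × 57 = 210.45 → 210
G = 84 + 0.85 × (212 − 84) = 84 + 0.85 × 128 = 192.8 → 193
B = 105 + 0.85 × (37 − 105) = 105 + 0.85 × -68 = 47.2 → 47
So the blended color is (210, 193, 47), about #d2c12f.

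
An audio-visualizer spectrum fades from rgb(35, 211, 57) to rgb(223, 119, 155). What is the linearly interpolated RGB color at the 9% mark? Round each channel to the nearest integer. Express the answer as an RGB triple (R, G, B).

(52, 203, 66)

9% corresponds to t = 0.09.
R = 35 + 0.09 × (223 − 35) = 35 + 0.09 × 188 = 51.92 → 52
G = 211 + 0.09 × (119 − 211) = 211 + 0.09 × -92 = 202.72 → 203
B = 57 + 0.09 × (155 − 57) = 57 + 0.09 × 98 = 65.82 → 66
So the blended color is (52, 203, 66), about #34cb42.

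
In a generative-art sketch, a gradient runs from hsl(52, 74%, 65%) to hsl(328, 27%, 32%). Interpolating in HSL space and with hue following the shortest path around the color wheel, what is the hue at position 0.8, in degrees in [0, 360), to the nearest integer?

Hue: 328 − 52 = 276°, but |276| > 180 so the shorter arc goes the other way: Δh = 276 − 360 = -84°.
H = 52 + 0.8 × (-84) = -15.2 → -15 → -15 mod 360 = 345°

345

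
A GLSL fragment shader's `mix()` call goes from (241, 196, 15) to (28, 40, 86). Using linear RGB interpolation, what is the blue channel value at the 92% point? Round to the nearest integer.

80

B = 15 + 0.92 × (86 − 15) = 80.32 → 80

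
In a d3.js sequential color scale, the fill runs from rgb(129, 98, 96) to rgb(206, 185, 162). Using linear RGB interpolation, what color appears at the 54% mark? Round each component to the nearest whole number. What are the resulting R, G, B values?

54% corresponds to t = 0.54.
R = 129 + 0.54 × (206 − 129) = 129 + 0.54 × 77 = 170.58 → 171
G = 98 + 0.54 × (185 − 98) = 98 + 0.54 × 87 = 144.98 → 145
B = 96 + 0.54 × (162 − 96) = 96 + 0.54 × 66 = 131.64 → 132
So the blended color is (171, 145, 132), about #ab9184.

(171, 145, 132)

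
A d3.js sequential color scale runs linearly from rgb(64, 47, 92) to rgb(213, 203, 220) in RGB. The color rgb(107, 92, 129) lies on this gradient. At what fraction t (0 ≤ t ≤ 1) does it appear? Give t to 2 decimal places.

Invert the lerp on the G channel (largest span, 156): t = (92 − 47) / (203 − 47) = 45/156 = 0.28846.
Check on R: (107 − 64)/(213 − 64) = 0.2886 ✓

0.29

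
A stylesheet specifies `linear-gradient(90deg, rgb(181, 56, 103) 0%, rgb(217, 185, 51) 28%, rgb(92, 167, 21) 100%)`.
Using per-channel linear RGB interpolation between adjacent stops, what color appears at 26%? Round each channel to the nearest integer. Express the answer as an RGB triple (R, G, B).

(214, 176, 55)

26% lies between the 0% and 28% stops, so the local fraction is t = (26 − 0)/(28 − 0) = 26/28 ≈ 0.9286.
R = 181 + 0.9286 × (217 − 181) = 214.43 → 214
G = 56 + 0.9286 × (185 − 56) = 175.789 → 176
B = 103 + 0.9286 × (51 − 103) = 54.713 → 55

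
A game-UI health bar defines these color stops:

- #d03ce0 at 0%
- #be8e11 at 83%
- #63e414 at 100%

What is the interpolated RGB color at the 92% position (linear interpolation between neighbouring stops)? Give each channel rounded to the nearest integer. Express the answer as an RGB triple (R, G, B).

92% lies between the 83% and 100% stops, so the local fraction is t = (92 − 83)/(100 − 83) = 9/17 ≈ 0.5294.
#be8e11 → (190, 142, 17); #63e414 → (99, 228, 20).
R = 190 + 0.5294 × (99 − 190) = 141.825 → 142
G = 142 + 0.5294 × (228 − 142) = 187.528 → 188
B = 17 + 0.5294 × (20 − 17) = 18.588 → 19

(142, 188, 19)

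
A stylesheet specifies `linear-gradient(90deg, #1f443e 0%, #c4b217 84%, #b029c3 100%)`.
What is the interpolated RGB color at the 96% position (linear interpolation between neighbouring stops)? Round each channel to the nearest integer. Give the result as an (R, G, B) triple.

(181, 75, 152)

96% lies between the 84% and 100% stops, so the local fraction is t = (96 − 84)/(100 − 84) = 12/16 ≈ 0.75.
#c4b217 → (196, 178, 23); #b029c3 → (176, 41, 195).
R = 196 + 0.75 × (176 − 196) = 181 → 181
G = 178 + 0.75 × (41 − 178) = 75.25 → 75
B = 23 + 0.75 × (195 − 23) = 152 → 152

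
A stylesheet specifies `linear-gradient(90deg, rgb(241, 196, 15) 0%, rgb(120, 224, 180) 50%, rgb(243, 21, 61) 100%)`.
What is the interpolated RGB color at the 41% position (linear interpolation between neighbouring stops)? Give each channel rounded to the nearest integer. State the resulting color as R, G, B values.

(142, 219, 150)

41% lies between the 0% and 50% stops, so the local fraction is t = (41 − 0)/(50 − 0) = 41/50 ≈ 0.82.
R = 241 + 0.82 × (120 − 241) = 141.78 → 142
G = 196 + 0.82 × (224 − 196) = 218.96 → 219
B = 15 + 0.82 × (180 − 15) = 150.3 → 150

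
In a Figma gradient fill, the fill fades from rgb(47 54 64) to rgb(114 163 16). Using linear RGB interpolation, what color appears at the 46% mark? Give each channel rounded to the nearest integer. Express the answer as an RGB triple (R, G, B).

(78, 104, 42)

46% corresponds to t = 0.46.
R = 47 + 0.46 × (114 − 47) = 47 + 0.46 × 67 = 77.82 → 78
G = 54 + 0.46 × (163 − 54) = 54 + 0.46 × 109 = 104.14 → 104
B = 64 + 0.46 × (16 − 64) = 64 + 0.46 × -48 = 41.92 → 42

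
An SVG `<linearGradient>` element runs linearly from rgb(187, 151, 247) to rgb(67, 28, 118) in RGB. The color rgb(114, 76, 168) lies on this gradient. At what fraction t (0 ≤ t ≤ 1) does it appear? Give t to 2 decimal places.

0.61

Invert the lerp on the B channel (largest span, 129): t = (168 − 247) / (118 − 247) = -79/-129 = 0.6124.
Check on R: (114 − 187)/(67 − 187) = 0.6083 ✓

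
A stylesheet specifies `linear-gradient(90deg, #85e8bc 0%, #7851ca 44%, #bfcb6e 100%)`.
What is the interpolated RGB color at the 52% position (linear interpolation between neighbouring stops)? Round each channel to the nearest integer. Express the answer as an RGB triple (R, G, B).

(130, 98, 189)

52% lies between the 44% and 100% stops, so the local fraction is t = (52 − 44)/(100 − 44) = 8/56 ≈ 0.1429.
#7851ca → (120, 81, 202); #bfcb6e → (191, 203, 110).
R = 120 + 0.1429 × (191 − 120) = 130.146 → 130
G = 81 + 0.1429 × (203 − 81) = 98.434 → 98
B = 202 + 0.1429 × (110 − 202) = 188.853 → 189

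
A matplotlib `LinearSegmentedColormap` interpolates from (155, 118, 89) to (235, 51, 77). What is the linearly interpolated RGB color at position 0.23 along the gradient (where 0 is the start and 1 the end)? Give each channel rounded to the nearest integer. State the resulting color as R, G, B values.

(173, 103, 86)

R = 155 + 0.23 × (235 − 155) = 155 + 0.23 × 80 = 173.4 → 173
G = 118 + 0.23 × (51 − 118) = 118 + 0.23 × -67 = 102.59 → 103
B = 89 + 0.23 × (77 − 89) = 89 + 0.23 × -12 = 86.24 → 86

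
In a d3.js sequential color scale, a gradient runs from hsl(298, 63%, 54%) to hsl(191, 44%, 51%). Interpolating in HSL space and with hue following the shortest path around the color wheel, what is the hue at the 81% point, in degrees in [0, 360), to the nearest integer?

Hue arc: Δh = 191 − 298 = -107° (|Δh| ≤ 180, already the shorter path).
H = 298 + 0.81 × (-107) = 211.33 → 211°

211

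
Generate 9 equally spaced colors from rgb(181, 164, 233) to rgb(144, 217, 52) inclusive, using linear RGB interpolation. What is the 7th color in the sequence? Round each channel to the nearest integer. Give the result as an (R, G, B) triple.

(153, 204, 97)

With 9 swatches and endpoints inclusive, swatch 7 sits at t = (7 − 1)/(9 − 1) = 6/8 ≈ 0.75.
R = 181 + 0.75 × (144 − 181) = 153.25 → 153
G = 164 + 0.75 × (217 − 164) = 203.75 → 204
B = 233 + 0.75 × (52 − 233) = 97.25 → 97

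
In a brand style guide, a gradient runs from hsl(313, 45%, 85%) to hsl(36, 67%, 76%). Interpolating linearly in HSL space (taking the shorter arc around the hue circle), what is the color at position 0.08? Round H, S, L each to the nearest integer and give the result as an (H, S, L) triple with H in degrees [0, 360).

Hue: 36 − 313 = -277°, but |-277| > 180 so the shorter arc goes the other way: Δh = -277 + 360 = 83°.
H = 313 + 0.08 × (83) = 319.64 → 320°
S = 45 + 0.08 × (67 − 45) = 46.76 → 47%
L = 85 + 0.08 × (76 − 85) = 84.28 → 84%

(320, 47, 84)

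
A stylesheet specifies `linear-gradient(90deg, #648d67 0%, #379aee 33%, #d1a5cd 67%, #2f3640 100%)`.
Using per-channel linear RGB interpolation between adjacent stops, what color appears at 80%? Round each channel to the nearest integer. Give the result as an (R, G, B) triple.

80% lies between the 67% and 100% stops, so the local fraction is t = (80 − 67)/(100 − 67) = 13/33 ≈ 0.3939.
#d1a5cd → (209, 165, 205); #2f3640 → (47, 54, 64).
R = 209 + 0.3939 × (47 − 209) = 145.188 → 145
G = 165 + 0.3939 × (54 − 165) = 121.277 → 121
B = 205 + 0.3939 × (64 − 205) = 149.46 → 149

(145, 121, 149)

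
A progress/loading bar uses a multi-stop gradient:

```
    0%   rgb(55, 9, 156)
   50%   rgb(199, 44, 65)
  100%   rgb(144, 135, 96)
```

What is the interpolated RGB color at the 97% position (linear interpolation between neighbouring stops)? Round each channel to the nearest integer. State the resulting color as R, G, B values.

97% lies between the 50% and 100% stops, so the local fraction is t = (97 − 50)/(100 − 50) = 47/50 ≈ 0.94.
R = 199 + 0.94 × (144 − 199) = 147.3 → 147
G = 44 + 0.94 × (135 − 44) = 129.54 → 130
B = 65 + 0.94 × (96 − 65) = 94.14 → 94

(147, 130, 94)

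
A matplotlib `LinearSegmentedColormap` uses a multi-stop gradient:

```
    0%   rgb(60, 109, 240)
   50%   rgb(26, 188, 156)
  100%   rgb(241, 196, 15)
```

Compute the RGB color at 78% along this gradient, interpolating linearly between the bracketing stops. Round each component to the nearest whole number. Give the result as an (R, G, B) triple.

78% lies between the 50% and 100% stops, so the local fraction is t = (78 − 50)/(100 − 50) = 28/50 ≈ 0.56.
R = 26 + 0.56 × (241 − 26) = 146.4 → 146
G = 188 + 0.56 × (196 − 188) = 192.48 → 192
B = 156 + 0.56 × (15 − 156) = 77.04 → 77

(146, 192, 77)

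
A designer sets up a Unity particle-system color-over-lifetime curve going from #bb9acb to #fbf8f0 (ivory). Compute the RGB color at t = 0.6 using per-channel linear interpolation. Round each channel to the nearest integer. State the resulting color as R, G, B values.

(225, 210, 225)

#bb9acb → (187, 154, 203); #fbf8f0 → (251, 248, 240).
R = 187 + 0.6 × (251 − 187) = 187 + 0.6 × 64 = 225.4 → 225
G = 154 + 0.6 × (248 − 154) = 154 + 0.6 × 94 = 210.4 → 210
B = 203 + 0.6 × (240 − 203) = 203 + 0.6 × 37 = 225.2 → 225
So the blended color is (225, 210, 225), about #e1d2e1.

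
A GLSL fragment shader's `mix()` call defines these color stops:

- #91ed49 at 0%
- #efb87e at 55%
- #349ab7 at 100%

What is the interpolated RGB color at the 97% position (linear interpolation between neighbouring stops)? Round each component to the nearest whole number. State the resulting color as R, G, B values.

(64, 156, 179)

97% lies between the 55% and 100% stops, so the local fraction is t = (97 − 55)/(100 − 55) = 42/45 ≈ 0.9333.
#efb87e → (239, 184, 126); #349ab7 → (52, 154, 183).
R = 239 + 0.9333 × (52 − 239) = 64.473 → 64
G = 184 + 0.9333 × (154 − 184) = 156.001 → 156
B = 126 + 0.9333 × (183 − 126) = 179.198 → 179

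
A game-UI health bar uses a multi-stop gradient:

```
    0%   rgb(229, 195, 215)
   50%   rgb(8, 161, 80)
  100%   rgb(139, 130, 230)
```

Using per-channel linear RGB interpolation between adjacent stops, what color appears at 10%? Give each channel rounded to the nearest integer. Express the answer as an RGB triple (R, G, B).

10% lies between the 0% and 50% stops, so the local fraction is t = (10 − 0)/(50 − 0) = 10/50 ≈ 0.2.
R = 229 + 0.2 × (8 − 229) = 184.8 → 185
G = 195 + 0.2 × (161 − 195) = 188.2 → 188
B = 215 + 0.2 × (80 − 215) = 188 → 188

(185, 188, 188)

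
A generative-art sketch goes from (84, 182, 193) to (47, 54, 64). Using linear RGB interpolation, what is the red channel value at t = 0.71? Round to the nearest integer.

58

R = 84 + 0.71 × (47 − 84) = 57.73 → 58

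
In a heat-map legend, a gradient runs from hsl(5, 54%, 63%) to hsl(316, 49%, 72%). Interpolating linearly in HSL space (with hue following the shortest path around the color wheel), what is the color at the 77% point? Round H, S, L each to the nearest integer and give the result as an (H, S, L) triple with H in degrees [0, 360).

(327, 50, 70)

Hue: 316 − 5 = 311°, but |311| > 180 so the shorter arc goes the other way: Δh = 311 − 360 = -49°.
H = 5 + 0.77 × (-49) = -32.73 → -33 → -33 mod 360 = 327°
S = 54 + 0.77 × (49 − 54) = 50.15 → 50%
L = 63 + 0.77 × (72 − 63) = 69.93 → 70%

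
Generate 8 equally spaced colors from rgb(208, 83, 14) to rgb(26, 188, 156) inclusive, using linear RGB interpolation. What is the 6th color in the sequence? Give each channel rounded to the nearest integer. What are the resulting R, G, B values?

With 8 swatches and endpoints inclusive, swatch 6 sits at t = (6 − 1)/(8 − 1) = 5/7 ≈ 0.7143.
R = 208 + 0.7143 × (26 − 208) = 77.997 → 78
G = 83 + 0.7143 × (188 − 83) = 158.002 → 158
B = 14 + 0.7143 × (156 − 14) = 115.431 → 115

(78, 158, 115)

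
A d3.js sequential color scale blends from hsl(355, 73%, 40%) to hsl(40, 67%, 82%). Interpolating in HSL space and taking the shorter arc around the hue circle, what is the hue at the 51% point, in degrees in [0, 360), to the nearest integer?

Hue: 40 − 355 = -315°, but |-315| > 180 so the shorter arc goes the other way: Δh = -315 + 360 = 45°.
H = 355 + 0.51 × (45) = 377.95 → 378 → 378 mod 360 = 18°

18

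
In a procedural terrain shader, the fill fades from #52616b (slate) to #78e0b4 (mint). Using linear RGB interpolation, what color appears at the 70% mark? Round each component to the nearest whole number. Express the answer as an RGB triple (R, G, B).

(109, 186, 158)

#52616b → (82, 97, 107); #78e0b4 → (120, 224, 180).
70% corresponds to t = 0.7.
R = 82 + 0.7 × (120 − 82) = 82 + 0.7 × 38 = 108.6 → 109
G = 97 + 0.7 × (224 − 97) = 97 + 0.7 × 127 = 185.9 → 186
B = 107 + 0.7 × (180 − 107) = 107 + 0.7 × 73 = 158.1 → 158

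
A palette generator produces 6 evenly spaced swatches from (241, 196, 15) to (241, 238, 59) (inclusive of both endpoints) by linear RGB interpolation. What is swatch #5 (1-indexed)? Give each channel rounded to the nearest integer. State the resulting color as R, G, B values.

(241, 230, 50)

With 6 swatches and endpoints inclusive, swatch 5 sits at t = (5 − 1)/(6 − 1) = 4/5 ≈ 0.8.
R = 241 + 0.8 × (241 − 241) = 241 → 241
G = 196 + 0.8 × (238 − 196) = 229.6 → 230
B = 15 + 0.8 × (59 − 15) = 50.2 → 50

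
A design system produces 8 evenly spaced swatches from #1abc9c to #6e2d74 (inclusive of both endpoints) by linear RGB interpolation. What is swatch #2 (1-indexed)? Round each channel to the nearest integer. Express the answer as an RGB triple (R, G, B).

With 8 swatches and endpoints inclusive, swatch 2 sits at t = (2 − 1)/(8 − 1) = 1/7 ≈ 0.1429.
#1abc9c → (26, 188, 156); #6e2d74 → (110, 45, 116).
R = 26 + 0.1429 × (110 − 26) = 38.004 → 38
G = 188 + 0.1429 × (45 − 188) = 167.565 → 168
B = 156 + 0.1429 × (116 − 156) = 150.284 → 150

(38, 168, 150)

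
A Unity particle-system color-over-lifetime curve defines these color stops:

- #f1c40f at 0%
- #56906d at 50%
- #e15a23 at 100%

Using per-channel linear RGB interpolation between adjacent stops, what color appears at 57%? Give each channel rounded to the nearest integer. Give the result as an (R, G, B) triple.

(105, 136, 99)

57% lies between the 50% and 100% stops, so the local fraction is t = (57 − 50)/(100 − 50) = 7/50 ≈ 0.14.
#56906d → (86, 144, 109); #e15a23 → (225, 90, 35).
R = 86 + 0.14 × (225 − 86) = 105.46 → 105
G = 144 + 0.14 × (90 − 144) = 136.44 → 136
B = 109 + 0.14 × (35 − 109) = 98.64 → 99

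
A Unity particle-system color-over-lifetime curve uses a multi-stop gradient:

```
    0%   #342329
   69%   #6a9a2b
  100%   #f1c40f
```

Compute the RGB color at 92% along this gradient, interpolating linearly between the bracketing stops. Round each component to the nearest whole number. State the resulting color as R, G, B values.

(206, 185, 22)

92% lies between the 69% and 100% stops, so the local fraction is t = (92 − 69)/(100 − 69) = 23/31 ≈ 0.7419.
#6a9a2b → (106, 154, 43); #f1c40f → (241, 196, 15).
R = 106 + 0.7419 × (241 − 106) = 206.156 → 206
G = 154 + 0.7419 × (196 − 154) = 185.16 → 185
B = 43 + 0.7419 × (15 − 43) = 22.227 → 22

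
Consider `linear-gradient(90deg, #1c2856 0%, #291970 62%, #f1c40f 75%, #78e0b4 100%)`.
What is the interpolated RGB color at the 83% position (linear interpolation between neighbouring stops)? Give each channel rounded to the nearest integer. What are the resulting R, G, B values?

83% lies between the 75% and 100% stops, so the local fraction is t = (83 − 75)/(100 − 75) = 8/25 ≈ 0.32.
#f1c40f → (241, 196, 15); #78e0b4 → (120, 224, 180).
R = 241 + 0.32 × (120 − 241) = 202.28 → 202
G = 196 + 0.32 × (224 − 196) = 204.96 → 205
B = 15 + 0.32 × (180 − 15) = 67.8 → 68

(202, 205, 68)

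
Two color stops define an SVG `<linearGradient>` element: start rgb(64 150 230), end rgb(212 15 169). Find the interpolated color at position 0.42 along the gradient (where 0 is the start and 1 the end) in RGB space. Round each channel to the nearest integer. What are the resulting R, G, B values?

R = 64 + 0.42 × (212 − 64) = 64 + 0.42 × 148 = 126.16 → 126
G = 150 + 0.42 × (15 − 150) = 150 + 0.42 × -135 = 93.3 → 93
B = 230 + 0.42 × (169 − 230) = 230 + 0.42 × -61 = 204.38 → 204

(126, 93, 204)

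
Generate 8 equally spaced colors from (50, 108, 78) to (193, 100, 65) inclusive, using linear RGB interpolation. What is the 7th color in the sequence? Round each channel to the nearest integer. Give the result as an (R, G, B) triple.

With 8 swatches and endpoints inclusive, swatch 7 sits at t = (7 − 1)/(8 − 1) = 6/7 ≈ 0.8571.
R = 50 + 0.8571 × (193 − 50) = 172.565 → 173
G = 108 + 0.8571 × (100 − 108) = 101.143 → 101
B = 78 + 0.8571 × (65 − 78) = 66.858 → 67

(173, 101, 67)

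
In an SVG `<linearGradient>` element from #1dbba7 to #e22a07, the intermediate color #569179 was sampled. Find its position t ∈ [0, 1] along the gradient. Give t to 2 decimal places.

Invert the lerp on the R channel (largest span, 197): t = (86 − 29) / (226 − 29) = 57/197 = 0.28934.
Check on G: (145 − 187)/(42 − 187) = 0.2897 ✓

0.29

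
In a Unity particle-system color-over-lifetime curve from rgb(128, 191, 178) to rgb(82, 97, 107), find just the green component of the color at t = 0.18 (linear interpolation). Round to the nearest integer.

174

G = 191 + 0.18 × (97 − 191) = 174.08 → 174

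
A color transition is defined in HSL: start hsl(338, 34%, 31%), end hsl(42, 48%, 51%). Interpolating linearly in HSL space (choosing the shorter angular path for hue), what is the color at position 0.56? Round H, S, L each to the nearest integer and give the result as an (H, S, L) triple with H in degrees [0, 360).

Hue: 42 − 338 = -296°, but |-296| > 180 so the shorter arc goes the other way: Δh = -296 + 360 = 64°.
H = 338 + 0.56 × (64) = 373.84 → 374 → 374 mod 360 = 14°
S = 34 + 0.56 × (48 − 34) = 41.84 → 42%
L = 31 + 0.56 × (51 − 31) = 42.2 → 42%

(14, 42, 42)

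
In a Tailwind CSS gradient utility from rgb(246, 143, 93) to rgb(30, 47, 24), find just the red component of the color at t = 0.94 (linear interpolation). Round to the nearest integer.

R = 246 + 0.94 × (30 − 246) = 42.96 → 43

43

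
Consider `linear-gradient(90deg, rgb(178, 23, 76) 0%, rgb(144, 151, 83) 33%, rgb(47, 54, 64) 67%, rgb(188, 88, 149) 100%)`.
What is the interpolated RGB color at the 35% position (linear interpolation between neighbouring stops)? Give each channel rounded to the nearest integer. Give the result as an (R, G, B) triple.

35% lies between the 33% and 67% stops, so the local fraction is t = (35 − 33)/(67 − 33) = 2/34 ≈ 0.0588.
R = 144 + 0.0588 × (47 − 144) = 138.296 → 138
G = 151 + 0.0588 × (54 − 151) = 145.296 → 145
B = 83 + 0.0588 × (64 − 83) = 81.883 → 82

(138, 145, 82)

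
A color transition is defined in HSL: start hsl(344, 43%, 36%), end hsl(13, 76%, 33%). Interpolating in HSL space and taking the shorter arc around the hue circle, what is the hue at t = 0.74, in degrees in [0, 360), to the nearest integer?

5

Hue: 13 − 344 = -331°, but |-331| > 180 so the shorter arc goes the other way: Δh = -331 + 360 = 29°.
H = 344 + 0.74 × (29) = 365.46 → 365 → 365 mod 360 = 5°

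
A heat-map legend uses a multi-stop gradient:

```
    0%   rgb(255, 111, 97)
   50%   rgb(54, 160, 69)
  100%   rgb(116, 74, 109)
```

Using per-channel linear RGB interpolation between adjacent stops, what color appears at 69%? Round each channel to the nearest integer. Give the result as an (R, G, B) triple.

69% lies between the 50% and 100% stops, so the local fraction is t = (69 − 50)/(100 − 50) = 19/50 ≈ 0.38.
R = 54 + 0.38 × (116 − 54) = 77.56 → 78
G = 160 + 0.38 × (74 − 160) = 127.32 → 127
B = 69 + 0.38 × (109 − 69) = 84.2 → 84

(78, 127, 84)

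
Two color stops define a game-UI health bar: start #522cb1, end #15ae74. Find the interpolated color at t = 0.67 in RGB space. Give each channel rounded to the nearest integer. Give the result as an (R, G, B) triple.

(41, 131, 136)

#522cb1 → (82, 44, 177); #15ae74 → (21, 174, 116).
R = 82 + 0.67 × (21 − 82) = 82 + 0.67 × -61 = 41.13 → 41
G = 44 + 0.67 × (174 − 44) = 44 + 0.67 × 130 = 131.1 → 131
B = 177 + 0.67 × (116 − 177) = 177 + 0.67 × -61 = 136.13 → 136
So the blended color is (41, 131, 136), about #298388.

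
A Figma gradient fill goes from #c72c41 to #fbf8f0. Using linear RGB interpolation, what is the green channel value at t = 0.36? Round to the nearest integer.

G₁ = 44 (from #c72c41), G₂ = 248 (from #fbf8f0).
G = 44 + 0.36 × (248 − 44) = 117.44 → 117

117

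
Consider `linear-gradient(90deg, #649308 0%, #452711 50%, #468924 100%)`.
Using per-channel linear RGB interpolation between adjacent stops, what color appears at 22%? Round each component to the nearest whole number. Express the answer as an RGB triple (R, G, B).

22% lies between the 0% and 50% stops, so the local fraction is t = (22 − 0)/(50 − 0) = 22/50 ≈ 0.44.
#649308 → (100, 147, 8); #452711 → (69, 39, 17).
R = 100 + 0.44 × (69 − 100) = 86.36 → 86
G = 147 + 0.44 × (39 − 147) = 99.48 → 99
B = 8 + 0.44 × (17 − 8) = 11.96 → 12

(86, 99, 12)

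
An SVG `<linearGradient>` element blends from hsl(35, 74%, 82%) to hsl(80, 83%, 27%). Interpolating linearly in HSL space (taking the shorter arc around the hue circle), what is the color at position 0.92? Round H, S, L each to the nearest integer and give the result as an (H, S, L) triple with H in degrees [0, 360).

(76, 82, 31)

Hue arc: Δh = 80 − 35 = 45° (|Δh| ≤ 180, already the shorter path).
H = 35 + 0.92 × (45) = 76.4 → 76°
S = 74 + 0.92 × (83 − 74) = 82.28 → 82%
L = 82 + 0.92 × (27 − 82) = 31.4 → 31%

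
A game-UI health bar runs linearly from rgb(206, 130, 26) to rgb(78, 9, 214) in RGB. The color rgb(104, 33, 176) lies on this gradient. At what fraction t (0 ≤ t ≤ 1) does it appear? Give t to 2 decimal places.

Invert the lerp on the B channel (largest span, 188): t = (176 − 26) / (214 − 26) = 150/188 = 0.79787.
Check on R: (104 − 206)/(78 − 206) = 0.7969 ✓

0.80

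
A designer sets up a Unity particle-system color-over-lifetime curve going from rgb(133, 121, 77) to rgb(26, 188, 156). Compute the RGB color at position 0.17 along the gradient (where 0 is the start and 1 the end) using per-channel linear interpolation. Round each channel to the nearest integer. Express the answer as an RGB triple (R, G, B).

R = 133 + 0.17 × (26 − 133) = 133 + 0.17 × -107 = 114.81 → 115
G = 121 + 0.17 × (188 − 121) = 121 + 0.17 × 67 = 132.39 → 132
B = 77 + 0.17 × (156 − 77) = 77 + 0.17 × 79 = 90.43 → 90

(115, 132, 90)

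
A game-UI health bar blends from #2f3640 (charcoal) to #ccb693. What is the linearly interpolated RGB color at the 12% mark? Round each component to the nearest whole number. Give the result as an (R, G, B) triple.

(66, 69, 74)

#2f3640 → (47, 54, 64); #ccb693 → (204, 182, 147).
12% corresponds to t = 0.12.
R = 47 + 0.12 × (204 − 47) = 47 + 0.12 × 157 = 65.84 → 66
G = 54 + 0.12 × (182 − 54) = 54 + 0.12 × 128 = 69.36 → 69
B = 64 + 0.12 × (147 − 64) = 64 + 0.12 × 83 = 73.96 → 74
So the blended color is (66, 69, 74), about #42454a.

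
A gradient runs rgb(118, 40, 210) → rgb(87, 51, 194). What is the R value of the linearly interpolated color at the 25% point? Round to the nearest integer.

110

R = 118 + 0.25 × (87 − 118) = 110.25 → 110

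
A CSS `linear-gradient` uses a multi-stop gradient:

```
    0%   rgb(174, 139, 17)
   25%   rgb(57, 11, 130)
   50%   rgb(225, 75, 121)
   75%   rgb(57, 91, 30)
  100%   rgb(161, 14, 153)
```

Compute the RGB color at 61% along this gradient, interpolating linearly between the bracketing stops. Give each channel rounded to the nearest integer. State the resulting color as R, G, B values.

(151, 82, 81)

61% lies between the 50% and 75% stops, so the local fraction is t = (61 − 50)/(75 − 50) = 11/25 ≈ 0.44.
R = 225 + 0.44 × (57 − 225) = 151.08 → 151
G = 75 + 0.44 × (91 − 75) = 82.04 → 82
B = 121 + 0.44 × (30 − 121) = 80.96 → 81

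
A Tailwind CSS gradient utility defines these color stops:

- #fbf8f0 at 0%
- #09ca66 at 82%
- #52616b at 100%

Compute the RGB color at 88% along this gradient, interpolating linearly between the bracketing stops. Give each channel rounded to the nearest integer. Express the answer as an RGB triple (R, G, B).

(33, 167, 104)

88% lies between the 82% and 100% stops, so the local fraction is t = (88 − 82)/(100 − 82) = 6/18 ≈ 0.3333.
#09ca66 → (9, 202, 102); #52616b → (82, 97, 107).
R = 9 + 0.3333 × (82 − 9) = 33.331 → 33
G = 202 + 0.3333 × (97 − 202) = 167.004 → 167
B = 102 + 0.3333 × (107 − 102) = 103.666 → 104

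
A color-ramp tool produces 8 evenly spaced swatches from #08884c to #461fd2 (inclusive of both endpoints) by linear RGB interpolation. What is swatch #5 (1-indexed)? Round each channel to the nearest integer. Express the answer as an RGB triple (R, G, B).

(43, 76, 153)

With 8 swatches and endpoints inclusive, swatch 5 sits at t = (5 − 1)/(8 − 1) = 4/7 ≈ 0.5714.
#08884c → (8, 136, 76); #461fd2 → (70, 31, 210).
R = 8 + 0.5714 × (70 − 8) = 43.427 → 43
G = 136 + 0.5714 × (31 − 136) = 76.003 → 76
B = 76 + 0.5714 × (210 − 76) = 152.568 → 153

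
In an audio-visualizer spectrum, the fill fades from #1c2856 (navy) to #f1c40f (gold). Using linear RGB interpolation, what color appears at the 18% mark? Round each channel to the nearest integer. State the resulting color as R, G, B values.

#1c2856 → (28, 40, 86); #f1c40f → (241, 196, 15).
18% corresponds to t = 0.18.
R = 28 + 0.18 × (241 − 28) = 28 + 0.18 × 213 = 66.34 → 66
G = 40 + 0.18 × (196 − 40) = 40 + 0.18 × 156 = 68.08 → 68
B = 86 + 0.18 × (15 − 86) = 86 + 0.18 × -71 = 73.22 → 73

(66, 68, 73)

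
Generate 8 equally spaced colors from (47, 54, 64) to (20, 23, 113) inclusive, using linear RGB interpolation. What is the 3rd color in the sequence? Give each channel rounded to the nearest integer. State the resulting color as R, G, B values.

(39, 45, 78)

With 8 swatches and endpoints inclusive, swatch 3 sits at t = (3 − 1)/(8 − 1) = 2/7 ≈ 0.2857.
R = 47 + 0.2857 × (20 − 47) = 39.286 → 39
G = 54 + 0.2857 × (23 − 54) = 45.143 → 45
B = 64 + 0.2857 × (113 − 64) = 77.999 → 78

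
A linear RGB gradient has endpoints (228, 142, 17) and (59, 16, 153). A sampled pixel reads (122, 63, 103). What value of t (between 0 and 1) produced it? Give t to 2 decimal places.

Invert the lerp on the R channel (largest span, 169): t = (122 − 228) / (59 − 228) = -106/-169 = 0.62722.
Check on G: (63 − 142)/(16 − 142) = 0.627 ✓

0.63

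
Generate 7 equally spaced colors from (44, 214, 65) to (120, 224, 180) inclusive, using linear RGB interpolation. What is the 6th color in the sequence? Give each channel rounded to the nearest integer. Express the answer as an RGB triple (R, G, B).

With 7 swatches and endpoints inclusive, swatch 6 sits at t = (6 − 1)/(7 − 1) = 5/6 ≈ 0.8333.
R = 44 + 0.8333 × (120 − 44) = 107.331 → 107
G = 214 + 0.8333 × (224 − 214) = 222.333 → 222
B = 65 + 0.8333 × (180 − 65) = 160.829 → 161

(107, 222, 161)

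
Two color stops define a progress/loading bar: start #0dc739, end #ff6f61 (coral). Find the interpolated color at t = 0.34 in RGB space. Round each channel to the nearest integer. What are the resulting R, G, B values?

#0dc739 → (13, 199, 57); #ff6f61 → (255, 111, 97).
R = 13 + 0.34 × (255 − 13) = 13 + 0.34 × 242 = 95.28 → 95
G = 199 + 0.34 × (111 − 199) = 199 + 0.34 × -88 = 169.08 → 169
B = 57 + 0.34 × (97 − 57) = 57 + 0.34 × 40 = 70.6 → 71
So the blended color is (95, 169, 71), about #5fa947.

(95, 169, 71)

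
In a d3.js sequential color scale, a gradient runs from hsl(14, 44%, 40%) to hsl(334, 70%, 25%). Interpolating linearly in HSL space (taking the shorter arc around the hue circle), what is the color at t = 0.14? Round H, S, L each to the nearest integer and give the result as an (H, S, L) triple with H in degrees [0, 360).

(8, 48, 38)

Hue: 334 − 14 = 320°, but |320| > 180 so the shorter arc goes the other way: Δh = 320 − 360 = -40°.
H = 14 + 0.14 × (-40) = 8.4 → 8°
S = 44 + 0.14 × (70 − 44) = 47.64 → 48%
L = 40 + 0.14 × (25 − 40) = 37.9 → 38%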